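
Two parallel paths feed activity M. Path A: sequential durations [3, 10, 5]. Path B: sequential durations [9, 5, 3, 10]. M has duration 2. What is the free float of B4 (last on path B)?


ES(B4) = sum of predecessors on chain B = 17
EF(B4) = ES + duration = 17 + 10 = 27
Successor of B4 is M. ES(M) = max(sum(A), sum(B)) = max(18, 27) = 27
Free float = ES(successor) - EF(current) = 27 - 27 = 0

0


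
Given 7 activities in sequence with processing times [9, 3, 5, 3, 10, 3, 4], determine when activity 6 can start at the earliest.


Activity 6 starts after activities 1 through 5 complete.
Predecessor durations: [9, 3, 5, 3, 10]
ES = 9 + 3 + 5 + 3 + 10 = 30

30


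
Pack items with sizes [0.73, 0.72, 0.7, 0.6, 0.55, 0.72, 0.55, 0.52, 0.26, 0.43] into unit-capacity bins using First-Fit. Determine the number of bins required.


Place items sequentially using First-Fit:
  Item 0.73 -> new Bin 1
  Item 0.72 -> new Bin 2
  Item 0.7 -> new Bin 3
  Item 0.6 -> new Bin 4
  Item 0.55 -> new Bin 5
  Item 0.72 -> new Bin 6
  Item 0.55 -> new Bin 7
  Item 0.52 -> new Bin 8
  Item 0.26 -> Bin 1 (now 0.99)
  Item 0.43 -> Bin 5 (now 0.98)
Total bins used = 8

8


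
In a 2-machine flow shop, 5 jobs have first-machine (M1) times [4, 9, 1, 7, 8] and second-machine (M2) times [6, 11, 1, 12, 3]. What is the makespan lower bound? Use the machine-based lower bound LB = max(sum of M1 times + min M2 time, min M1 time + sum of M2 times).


LB1 = sum(M1 times) + min(M2 times) = 29 + 1 = 30
LB2 = min(M1 times) + sum(M2 times) = 1 + 33 = 34
Lower bound = max(LB1, LB2) = max(30, 34) = 34

34


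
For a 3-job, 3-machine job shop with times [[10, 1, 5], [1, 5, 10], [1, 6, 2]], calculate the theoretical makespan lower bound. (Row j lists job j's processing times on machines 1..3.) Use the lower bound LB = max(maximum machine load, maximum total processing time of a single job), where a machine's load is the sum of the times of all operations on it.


Machine loads:
  Machine 1: 10 + 1 + 1 = 12
  Machine 2: 1 + 5 + 6 = 12
  Machine 3: 5 + 10 + 2 = 17
Max machine load = 17
Job totals:
  Job 1: 16
  Job 2: 16
  Job 3: 9
Max job total = 16
Lower bound = max(17, 16) = 17

17


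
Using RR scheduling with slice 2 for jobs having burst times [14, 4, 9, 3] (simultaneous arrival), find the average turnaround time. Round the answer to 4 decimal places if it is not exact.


Time quantum = 2
Execution trace:
  J1 runs 2 units, time = 2
  J2 runs 2 units, time = 4
  J3 runs 2 units, time = 6
  J4 runs 2 units, time = 8
  J1 runs 2 units, time = 10
  J2 runs 2 units, time = 12
  J3 runs 2 units, time = 14
  J4 runs 1 units, time = 15
  J1 runs 2 units, time = 17
  J3 runs 2 units, time = 19
  J1 runs 2 units, time = 21
  J3 runs 2 units, time = 23
  J1 runs 2 units, time = 25
  J3 runs 1 units, time = 26
  J1 runs 2 units, time = 28
  J1 runs 2 units, time = 30
Finish times: [30, 12, 26, 15]
Average turnaround = 83/4 = 20.75

20.75


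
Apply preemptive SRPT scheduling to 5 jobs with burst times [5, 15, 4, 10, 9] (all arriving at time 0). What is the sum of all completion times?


Since all jobs arrive at t=0, SRPT equals SPT ordering.
SPT order: [4, 5, 9, 10, 15]
Completion times:
  Job 1: p=4, C=4
  Job 2: p=5, C=9
  Job 3: p=9, C=18
  Job 4: p=10, C=28
  Job 5: p=15, C=43
Total completion time = 4 + 9 + 18 + 28 + 43 = 102

102


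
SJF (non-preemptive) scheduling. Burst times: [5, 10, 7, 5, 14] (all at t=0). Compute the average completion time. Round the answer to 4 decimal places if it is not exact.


SJF order (ascending): [5, 5, 7, 10, 14]
Completion times:
  Job 1: burst=5, C=5
  Job 2: burst=5, C=10
  Job 3: burst=7, C=17
  Job 4: burst=10, C=27
  Job 5: burst=14, C=41
Average completion = 100/5 = 20.0

20.0


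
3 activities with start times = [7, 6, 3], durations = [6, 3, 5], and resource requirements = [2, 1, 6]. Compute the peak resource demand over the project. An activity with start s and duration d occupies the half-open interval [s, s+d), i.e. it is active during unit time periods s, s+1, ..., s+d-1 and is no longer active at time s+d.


Each activity i is active on [start_i, start_i + duration_i).
Compute total resource usage per time slot:
  t=0: active resources = [], total = 0
  t=1: active resources = [], total = 0
  t=2: active resources = [], total = 0
  t=3: active resources = [6], total = 6
  t=4: active resources = [6], total = 6
  t=5: active resources = [6], total = 6
  t=6: active resources = [1, 6], total = 7
  t=7: active resources = [2, 1, 6], total = 9
  t=8: active resources = [2, 1], total = 3
  t=9: active resources = [2], total = 2
  t=10: active resources = [2], total = 2
  t=11: active resources = [2], total = 2
  t=12: active resources = [2], total = 2
Peak resource demand = 9

9


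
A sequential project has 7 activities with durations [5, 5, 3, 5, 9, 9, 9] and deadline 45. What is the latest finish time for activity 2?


LF(activity 2) = deadline - sum of successor durations
Successors: activities 3 through 7 with durations [3, 5, 9, 9, 9]
Sum of successor durations = 35
LF = 45 - 35 = 10

10


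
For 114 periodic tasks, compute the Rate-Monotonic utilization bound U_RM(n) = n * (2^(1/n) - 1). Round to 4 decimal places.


Compute 2^(1/114) = 1.0060987606
Subtract 1: 1.0060987606 - 1 = 0.0060987606
Multiply by n: 114 * 0.0060987606 = 0.6952587084
Round to 4 dp: 0.6953

0.6953


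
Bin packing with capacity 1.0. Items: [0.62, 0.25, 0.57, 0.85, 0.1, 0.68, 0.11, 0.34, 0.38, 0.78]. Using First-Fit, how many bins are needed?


Place items sequentially using First-Fit:
  Item 0.62 -> new Bin 1
  Item 0.25 -> Bin 1 (now 0.87)
  Item 0.57 -> new Bin 2
  Item 0.85 -> new Bin 3
  Item 0.1 -> Bin 1 (now 0.97)
  Item 0.68 -> new Bin 4
  Item 0.11 -> Bin 2 (now 0.68)
  Item 0.34 -> new Bin 5
  Item 0.38 -> Bin 5 (now 0.72)
  Item 0.78 -> new Bin 6
Total bins used = 6

6


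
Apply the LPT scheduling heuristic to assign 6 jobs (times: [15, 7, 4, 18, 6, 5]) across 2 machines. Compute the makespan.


Sort jobs in decreasing order (LPT): [18, 15, 7, 6, 5, 4]
Assign each job to the least loaded machine:
  Machine 1: jobs [18, 6, 4], load = 28
  Machine 2: jobs [15, 7, 5], load = 27
Makespan = max load = 28

28


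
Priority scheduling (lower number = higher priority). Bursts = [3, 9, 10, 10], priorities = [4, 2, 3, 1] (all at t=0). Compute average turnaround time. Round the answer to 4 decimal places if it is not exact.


Sort by priority (ascending = highest first):
Order: [(1, 10), (2, 9), (3, 10), (4, 3)]
Completion times:
  Priority 1, burst=10, C=10
  Priority 2, burst=9, C=19
  Priority 3, burst=10, C=29
  Priority 4, burst=3, C=32
Average turnaround = 90/4 = 22.5

22.5


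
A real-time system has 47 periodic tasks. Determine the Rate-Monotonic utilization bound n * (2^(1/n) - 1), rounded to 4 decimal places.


Compute 2^(1/47) = 1.0148570979
Subtract 1: 1.0148570979 - 1 = 0.0148570979
Multiply by n: 47 * 0.0148570979 = 0.6982836013
Round to 4 dp: 0.6983

0.6983


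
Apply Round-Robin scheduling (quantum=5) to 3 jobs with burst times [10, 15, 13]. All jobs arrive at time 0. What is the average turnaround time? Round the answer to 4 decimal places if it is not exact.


Time quantum = 5
Execution trace:
  J1 runs 5 units, time = 5
  J2 runs 5 units, time = 10
  J3 runs 5 units, time = 15
  J1 runs 5 units, time = 20
  J2 runs 5 units, time = 25
  J3 runs 5 units, time = 30
  J2 runs 5 units, time = 35
  J3 runs 3 units, time = 38
Finish times: [20, 35, 38]
Average turnaround = 93/3 = 31.0

31.0


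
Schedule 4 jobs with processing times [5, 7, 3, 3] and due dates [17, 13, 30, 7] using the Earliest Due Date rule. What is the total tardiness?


Sort by due date (EDD order): [(3, 7), (7, 13), (5, 17), (3, 30)]
Compute completion times and tardiness:
  Job 1: p=3, d=7, C=3, tardiness=max(0,3-7)=0
  Job 2: p=7, d=13, C=10, tardiness=max(0,10-13)=0
  Job 3: p=5, d=17, C=15, tardiness=max(0,15-17)=0
  Job 4: p=3, d=30, C=18, tardiness=max(0,18-30)=0
Total tardiness = 0

0


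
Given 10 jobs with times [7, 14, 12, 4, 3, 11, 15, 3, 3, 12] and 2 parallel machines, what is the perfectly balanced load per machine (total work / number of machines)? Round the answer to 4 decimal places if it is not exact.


Total processing time = 7 + 14 + 12 + 4 + 3 + 11 + 15 + 3 + 3 + 12 = 84
Number of machines = 2
Ideal balanced load = 84 / 2 = 42.0

42.0


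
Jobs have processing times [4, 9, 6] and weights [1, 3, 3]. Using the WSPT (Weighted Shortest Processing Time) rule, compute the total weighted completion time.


Compute p/w ratios and sort ascending (WSPT): [(6, 3), (9, 3), (4, 1)]
Compute weighted completion times:
  Job (p=6,w=3): C=6, w*C=3*6=18
  Job (p=9,w=3): C=15, w*C=3*15=45
  Job (p=4,w=1): C=19, w*C=1*19=19
Total weighted completion time = 82

82


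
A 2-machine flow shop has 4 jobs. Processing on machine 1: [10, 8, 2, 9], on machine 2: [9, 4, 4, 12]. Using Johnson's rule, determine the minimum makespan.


Apply Johnson's rule:
  Group 1 (a <= b): [(3, 2, 4), (4, 9, 12)]
  Group 2 (a > b): [(1, 10, 9), (2, 8, 4)]
Optimal job order: [3, 4, 1, 2]
Schedule:
  Job 3: M1 done at 2, M2 done at 6
  Job 4: M1 done at 11, M2 done at 23
  Job 1: M1 done at 21, M2 done at 32
  Job 2: M1 done at 29, M2 done at 36
Makespan = 36

36


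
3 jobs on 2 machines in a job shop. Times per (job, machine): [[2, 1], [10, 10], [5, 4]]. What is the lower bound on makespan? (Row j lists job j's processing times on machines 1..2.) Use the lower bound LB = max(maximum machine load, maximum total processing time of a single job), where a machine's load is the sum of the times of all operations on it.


Machine loads:
  Machine 1: 2 + 10 + 5 = 17
  Machine 2: 1 + 10 + 4 = 15
Max machine load = 17
Job totals:
  Job 1: 3
  Job 2: 20
  Job 3: 9
Max job total = 20
Lower bound = max(17, 20) = 20

20


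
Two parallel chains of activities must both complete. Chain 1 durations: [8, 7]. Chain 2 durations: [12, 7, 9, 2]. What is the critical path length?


Path A total = 8 + 7 = 15
Path B total = 12 + 7 + 9 + 2 = 30
Critical path = longest path = max(15, 30) = 30

30


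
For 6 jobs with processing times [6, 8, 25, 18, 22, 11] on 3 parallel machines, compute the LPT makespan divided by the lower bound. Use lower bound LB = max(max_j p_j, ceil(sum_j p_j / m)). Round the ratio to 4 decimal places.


LPT order: [25, 22, 18, 11, 8, 6]
Machine loads after assignment: [31, 30, 29]
LPT makespan = 31
Lower bound = max(max_job, ceil(total/3)) = max(25, 30) = 30
Ratio = 31 / 30 = 1.0333

1.0333


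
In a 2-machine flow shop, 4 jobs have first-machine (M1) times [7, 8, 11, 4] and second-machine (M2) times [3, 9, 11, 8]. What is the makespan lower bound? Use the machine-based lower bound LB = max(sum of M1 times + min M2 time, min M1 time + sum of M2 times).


LB1 = sum(M1 times) + min(M2 times) = 30 + 3 = 33
LB2 = min(M1 times) + sum(M2 times) = 4 + 31 = 35
Lower bound = max(LB1, LB2) = max(33, 35) = 35

35


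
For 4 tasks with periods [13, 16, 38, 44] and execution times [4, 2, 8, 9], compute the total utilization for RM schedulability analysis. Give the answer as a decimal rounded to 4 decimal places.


Compute individual utilizations (exact fractions):
  Task 1: C/T = 4/13 (approx. 0.3077)
  Task 2: C/T = 2/16 = 1/8 (approx. 0.125)
  Task 3: C/T = 8/38 = 4/19 (approx. 0.2105)
  Task 4: C/T = 9/44 (approx. 0.2045)
Total utilization U = 4/13 + 1/8 + 4/19 + 9/44 = 18427/21736
Rounded to 4 decimal places: U = 0.8478
RM (Liu & Layland) bound for 4 tasks = 0.756828; compare with U = 18427/21736 (approx. 0.847764)
bound < U <= 1, so the RM sufficient condition is not met (inconclusive; an exact test such as response-time analysis is needed).

0.8478


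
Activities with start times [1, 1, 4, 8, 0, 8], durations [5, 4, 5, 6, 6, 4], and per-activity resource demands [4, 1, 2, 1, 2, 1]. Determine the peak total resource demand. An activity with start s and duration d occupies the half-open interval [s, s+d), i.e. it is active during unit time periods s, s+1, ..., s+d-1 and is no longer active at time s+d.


Each activity i is active on [start_i, start_i + duration_i).
Compute total resource usage per time slot:
  t=0: active resources = [2], total = 2
  t=1: active resources = [4, 1, 2], total = 7
  t=2: active resources = [4, 1, 2], total = 7
  t=3: active resources = [4, 1, 2], total = 7
  t=4: active resources = [4, 1, 2, 2], total = 9
  t=5: active resources = [4, 2, 2], total = 8
  t=6: active resources = [2], total = 2
  t=7: active resources = [2], total = 2
  t=8: active resources = [2, 1, 1], total = 4
  t=9: active resources = [1, 1], total = 2
  t=10: active resources = [1, 1], total = 2
  t=11: active resources = [1, 1], total = 2
  t=12: active resources = [1], total = 1
  t=13: active resources = [1], total = 1
Peak resource demand = 9

9


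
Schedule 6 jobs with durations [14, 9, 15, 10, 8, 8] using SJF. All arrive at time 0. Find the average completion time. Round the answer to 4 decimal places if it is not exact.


SJF order (ascending): [8, 8, 9, 10, 14, 15]
Completion times:
  Job 1: burst=8, C=8
  Job 2: burst=8, C=16
  Job 3: burst=9, C=25
  Job 4: burst=10, C=35
  Job 5: burst=14, C=49
  Job 6: burst=15, C=64
Average completion = 197/6 = 32.8333

32.8333


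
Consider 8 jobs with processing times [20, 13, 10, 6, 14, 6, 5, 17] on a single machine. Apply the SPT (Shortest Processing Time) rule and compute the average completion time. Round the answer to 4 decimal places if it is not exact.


Sort jobs by processing time (SPT order): [5, 6, 6, 10, 13, 14, 17, 20]
Compute completion times sequentially:
  Job 1: processing = 5, completes at 5
  Job 2: processing = 6, completes at 11
  Job 3: processing = 6, completes at 17
  Job 4: processing = 10, completes at 27
  Job 5: processing = 13, completes at 40
  Job 6: processing = 14, completes at 54
  Job 7: processing = 17, completes at 71
  Job 8: processing = 20, completes at 91
Sum of completion times = 316
Average completion time = 316/8 = 39.5

39.5


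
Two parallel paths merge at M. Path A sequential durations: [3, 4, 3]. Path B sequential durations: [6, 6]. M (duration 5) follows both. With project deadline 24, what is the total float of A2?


Forward pass: ES(A2) = sum of predecessors on chain A = 3
EF = ES + duration = 3 + 4 = 7
Backward pass: LF(M) = deadline = 24; LS(M) = 24 - 5 = 19
LF(A2) = LS(M) - sum(successors on chain A) = 19 - 3 = 16
LS = LF - duration = 16 - 4 = 12
Total float = LS - ES = 12 - 3 = 9

9


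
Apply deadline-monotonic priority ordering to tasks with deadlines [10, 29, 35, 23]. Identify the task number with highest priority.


Sort tasks by relative deadline (ascending):
  Task 1: deadline = 10
  Task 4: deadline = 23
  Task 2: deadline = 29
  Task 3: deadline = 35
Priority order (highest first): [1, 4, 2, 3]
Highest priority task = 1

1


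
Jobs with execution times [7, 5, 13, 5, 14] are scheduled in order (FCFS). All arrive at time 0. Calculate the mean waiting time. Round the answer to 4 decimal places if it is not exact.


FCFS order (as given): [7, 5, 13, 5, 14]
Waiting times:
  Job 1: wait = 0
  Job 2: wait = 7
  Job 3: wait = 12
  Job 4: wait = 25
  Job 5: wait = 30
Sum of waiting times = 74
Average waiting time = 74/5 = 14.8

14.8


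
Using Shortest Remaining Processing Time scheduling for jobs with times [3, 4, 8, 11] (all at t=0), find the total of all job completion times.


Since all jobs arrive at t=0, SRPT equals SPT ordering.
SPT order: [3, 4, 8, 11]
Completion times:
  Job 1: p=3, C=3
  Job 2: p=4, C=7
  Job 3: p=8, C=15
  Job 4: p=11, C=26
Total completion time = 3 + 7 + 15 + 26 = 51

51


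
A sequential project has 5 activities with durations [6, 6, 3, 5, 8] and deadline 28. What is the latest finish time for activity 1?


LF(activity 1) = deadline - sum of successor durations
Successors: activities 2 through 5 with durations [6, 3, 5, 8]
Sum of successor durations = 22
LF = 28 - 22 = 6

6


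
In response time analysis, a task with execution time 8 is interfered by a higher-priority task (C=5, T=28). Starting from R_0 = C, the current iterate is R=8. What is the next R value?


R_next = C + ceil(R_prev / T_hp) * C_hp
ceil(8 / 28) = ceil(0.2857) = 1
Interference = 1 * 5 = 5
R_next = 8 + 5 = 13

13


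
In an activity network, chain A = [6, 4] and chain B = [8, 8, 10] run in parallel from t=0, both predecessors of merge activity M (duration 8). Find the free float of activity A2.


ES(A2) = sum of predecessors on chain A = 6
EF(A2) = ES + duration = 6 + 4 = 10
Successor of A2 is M. ES(M) = max(sum(A), sum(B)) = max(10, 26) = 26
Free float = ES(successor) - EF(current) = 26 - 10 = 16

16


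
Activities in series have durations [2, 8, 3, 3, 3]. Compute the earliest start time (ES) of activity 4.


Activity 4 starts after activities 1 through 3 complete.
Predecessor durations: [2, 8, 3]
ES = 2 + 8 + 3 = 13

13


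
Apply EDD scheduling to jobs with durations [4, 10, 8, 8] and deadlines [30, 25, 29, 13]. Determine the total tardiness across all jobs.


Sort by due date (EDD order): [(8, 13), (10, 25), (8, 29), (4, 30)]
Compute completion times and tardiness:
  Job 1: p=8, d=13, C=8, tardiness=max(0,8-13)=0
  Job 2: p=10, d=25, C=18, tardiness=max(0,18-25)=0
  Job 3: p=8, d=29, C=26, tardiness=max(0,26-29)=0
  Job 4: p=4, d=30, C=30, tardiness=max(0,30-30)=0
Total tardiness = 0

0


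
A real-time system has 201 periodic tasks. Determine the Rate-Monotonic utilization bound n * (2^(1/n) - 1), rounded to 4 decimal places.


Compute 2^(1/201) = 1.0034544463
Subtract 1: 1.0034544463 - 1 = 0.0034544463
Multiply by n: 201 * 0.0034544463 = 0.6943437063
Round to 4 dp: 0.6943

0.6943


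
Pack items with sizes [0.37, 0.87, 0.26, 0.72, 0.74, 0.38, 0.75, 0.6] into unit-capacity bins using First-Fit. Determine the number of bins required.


Place items sequentially using First-Fit:
  Item 0.37 -> new Bin 1
  Item 0.87 -> new Bin 2
  Item 0.26 -> Bin 1 (now 0.63)
  Item 0.72 -> new Bin 3
  Item 0.74 -> new Bin 4
  Item 0.38 -> new Bin 5
  Item 0.75 -> new Bin 6
  Item 0.6 -> Bin 5 (now 0.98)
Total bins used = 6

6


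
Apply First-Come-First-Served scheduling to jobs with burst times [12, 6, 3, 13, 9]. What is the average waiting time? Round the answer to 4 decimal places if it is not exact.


FCFS order (as given): [12, 6, 3, 13, 9]
Waiting times:
  Job 1: wait = 0
  Job 2: wait = 12
  Job 3: wait = 18
  Job 4: wait = 21
  Job 5: wait = 34
Sum of waiting times = 85
Average waiting time = 85/5 = 17.0

17.0


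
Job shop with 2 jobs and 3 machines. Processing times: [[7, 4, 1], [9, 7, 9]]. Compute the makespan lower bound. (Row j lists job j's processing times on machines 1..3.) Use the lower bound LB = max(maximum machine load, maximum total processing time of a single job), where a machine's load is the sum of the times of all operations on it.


Machine loads:
  Machine 1: 7 + 9 = 16
  Machine 2: 4 + 7 = 11
  Machine 3: 1 + 9 = 10
Max machine load = 16
Job totals:
  Job 1: 12
  Job 2: 25
Max job total = 25
Lower bound = max(16, 25) = 25

25


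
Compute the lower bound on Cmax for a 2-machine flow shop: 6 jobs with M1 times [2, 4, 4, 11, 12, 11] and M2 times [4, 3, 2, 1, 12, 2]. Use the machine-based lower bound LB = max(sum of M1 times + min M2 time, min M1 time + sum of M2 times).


LB1 = sum(M1 times) + min(M2 times) = 44 + 1 = 45
LB2 = min(M1 times) + sum(M2 times) = 2 + 24 = 26
Lower bound = max(LB1, LB2) = max(45, 26) = 45

45


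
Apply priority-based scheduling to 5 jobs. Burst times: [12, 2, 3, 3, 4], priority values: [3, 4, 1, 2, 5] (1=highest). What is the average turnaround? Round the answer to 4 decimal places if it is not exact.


Sort by priority (ascending = highest first):
Order: [(1, 3), (2, 3), (3, 12), (4, 2), (5, 4)]
Completion times:
  Priority 1, burst=3, C=3
  Priority 2, burst=3, C=6
  Priority 3, burst=12, C=18
  Priority 4, burst=2, C=20
  Priority 5, burst=4, C=24
Average turnaround = 71/5 = 14.2

14.2


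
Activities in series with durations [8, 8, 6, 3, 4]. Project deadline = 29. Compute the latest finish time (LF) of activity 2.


LF(activity 2) = deadline - sum of successor durations
Successors: activities 3 through 5 with durations [6, 3, 4]
Sum of successor durations = 13
LF = 29 - 13 = 16

16


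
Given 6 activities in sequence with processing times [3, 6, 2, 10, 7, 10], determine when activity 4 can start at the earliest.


Activity 4 starts after activities 1 through 3 complete.
Predecessor durations: [3, 6, 2]
ES = 3 + 6 + 2 = 11

11


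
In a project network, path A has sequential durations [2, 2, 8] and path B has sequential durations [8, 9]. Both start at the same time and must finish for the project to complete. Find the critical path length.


Path A total = 2 + 2 + 8 = 12
Path B total = 8 + 9 = 17
Critical path = longest path = max(12, 17) = 17

17


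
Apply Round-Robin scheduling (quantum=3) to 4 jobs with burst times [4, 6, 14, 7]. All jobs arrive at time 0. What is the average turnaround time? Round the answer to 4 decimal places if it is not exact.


Time quantum = 3
Execution trace:
  J1 runs 3 units, time = 3
  J2 runs 3 units, time = 6
  J3 runs 3 units, time = 9
  J4 runs 3 units, time = 12
  J1 runs 1 units, time = 13
  J2 runs 3 units, time = 16
  J3 runs 3 units, time = 19
  J4 runs 3 units, time = 22
  J3 runs 3 units, time = 25
  J4 runs 1 units, time = 26
  J3 runs 3 units, time = 29
  J3 runs 2 units, time = 31
Finish times: [13, 16, 31, 26]
Average turnaround = 86/4 = 21.5

21.5


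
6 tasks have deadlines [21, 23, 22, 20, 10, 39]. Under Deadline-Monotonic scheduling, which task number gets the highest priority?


Sort tasks by relative deadline (ascending):
  Task 5: deadline = 10
  Task 4: deadline = 20
  Task 1: deadline = 21
  Task 3: deadline = 22
  Task 2: deadline = 23
  Task 6: deadline = 39
Priority order (highest first): [5, 4, 1, 3, 2, 6]
Highest priority task = 5

5


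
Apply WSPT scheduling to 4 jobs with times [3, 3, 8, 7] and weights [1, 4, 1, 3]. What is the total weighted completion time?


Compute p/w ratios and sort ascending (WSPT): [(3, 4), (7, 3), (3, 1), (8, 1)]
Compute weighted completion times:
  Job (p=3,w=4): C=3, w*C=4*3=12
  Job (p=7,w=3): C=10, w*C=3*10=30
  Job (p=3,w=1): C=13, w*C=1*13=13
  Job (p=8,w=1): C=21, w*C=1*21=21
Total weighted completion time = 76

76


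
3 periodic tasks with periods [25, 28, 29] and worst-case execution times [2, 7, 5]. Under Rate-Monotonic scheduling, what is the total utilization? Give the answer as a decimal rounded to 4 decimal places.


Compute individual utilizations (exact fractions):
  Task 1: C/T = 2/25 (approx. 0.08)
  Task 2: C/T = 7/28 = 1/4 (approx. 0.25)
  Task 3: C/T = 5/29 (approx. 0.1724)
Total utilization U = 2/25 + 1/4 + 5/29 = 1457/2900
Rounded to 4 decimal places: U = 0.5024
RM (Liu & Layland) bound for 3 tasks = 0.779763; compare with U = 1457/2900 (approx. 0.502414)
U <= bound, so schedulable by RM sufficient condition.

0.5024


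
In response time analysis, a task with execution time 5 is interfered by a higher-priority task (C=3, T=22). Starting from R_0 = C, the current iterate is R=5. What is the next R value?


R_next = C + ceil(R_prev / T_hp) * C_hp
ceil(5 / 22) = ceil(0.2273) = 1
Interference = 1 * 3 = 3
R_next = 5 + 3 = 8

8


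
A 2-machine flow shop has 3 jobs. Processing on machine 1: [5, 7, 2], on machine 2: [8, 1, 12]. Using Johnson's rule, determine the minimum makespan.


Apply Johnson's rule:
  Group 1 (a <= b): [(3, 2, 12), (1, 5, 8)]
  Group 2 (a > b): [(2, 7, 1)]
Optimal job order: [3, 1, 2]
Schedule:
  Job 3: M1 done at 2, M2 done at 14
  Job 1: M1 done at 7, M2 done at 22
  Job 2: M1 done at 14, M2 done at 23
Makespan = 23

23


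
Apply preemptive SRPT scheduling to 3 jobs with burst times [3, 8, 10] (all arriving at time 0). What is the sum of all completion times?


Since all jobs arrive at t=0, SRPT equals SPT ordering.
SPT order: [3, 8, 10]
Completion times:
  Job 1: p=3, C=3
  Job 2: p=8, C=11
  Job 3: p=10, C=21
Total completion time = 3 + 11 + 21 = 35

35


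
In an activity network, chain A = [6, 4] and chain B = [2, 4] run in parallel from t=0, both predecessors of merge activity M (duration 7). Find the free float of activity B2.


ES(B2) = sum of predecessors on chain B = 2
EF(B2) = ES + duration = 2 + 4 = 6
Successor of B2 is M. ES(M) = max(sum(A), sum(B)) = max(10, 6) = 10
Free float = ES(successor) - EF(current) = 10 - 6 = 4

4


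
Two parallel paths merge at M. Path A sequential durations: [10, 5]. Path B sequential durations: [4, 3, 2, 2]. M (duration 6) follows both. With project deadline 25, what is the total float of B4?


Forward pass: ES(B4) = sum of predecessors on chain B = 9
EF = ES + duration = 9 + 2 = 11
Backward pass: LF(M) = deadline = 25; LS(M) = 25 - 6 = 19
LF(B4) = LS(M) - sum(successors on chain B) = 19 - 0 = 19
LS = LF - duration = 19 - 2 = 17
Total float = LS - ES = 17 - 9 = 8

8


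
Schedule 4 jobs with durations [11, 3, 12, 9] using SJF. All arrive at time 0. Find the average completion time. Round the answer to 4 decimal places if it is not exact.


SJF order (ascending): [3, 9, 11, 12]
Completion times:
  Job 1: burst=3, C=3
  Job 2: burst=9, C=12
  Job 3: burst=11, C=23
  Job 4: burst=12, C=35
Average completion = 73/4 = 18.25

18.25


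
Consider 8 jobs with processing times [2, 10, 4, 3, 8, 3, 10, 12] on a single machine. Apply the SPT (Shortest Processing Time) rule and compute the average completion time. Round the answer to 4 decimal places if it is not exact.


Sort jobs by processing time (SPT order): [2, 3, 3, 4, 8, 10, 10, 12]
Compute completion times sequentially:
  Job 1: processing = 2, completes at 2
  Job 2: processing = 3, completes at 5
  Job 3: processing = 3, completes at 8
  Job 4: processing = 4, completes at 12
  Job 5: processing = 8, completes at 20
  Job 6: processing = 10, completes at 30
  Job 7: processing = 10, completes at 40
  Job 8: processing = 12, completes at 52
Sum of completion times = 169
Average completion time = 169/8 = 21.125

21.125


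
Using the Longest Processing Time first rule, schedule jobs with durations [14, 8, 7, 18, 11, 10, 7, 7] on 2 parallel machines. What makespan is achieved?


Sort jobs in decreasing order (LPT): [18, 14, 11, 10, 8, 7, 7, 7]
Assign each job to the least loaded machine:
  Machine 1: jobs [18, 10, 7, 7], load = 42
  Machine 2: jobs [14, 11, 8, 7], load = 40
Makespan = max load = 42

42


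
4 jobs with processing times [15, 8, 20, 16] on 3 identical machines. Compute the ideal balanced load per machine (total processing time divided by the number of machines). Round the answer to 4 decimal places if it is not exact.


Total processing time = 15 + 8 + 20 + 16 = 59
Number of machines = 3
Ideal balanced load = 59 / 3 = 19.6667

19.6667


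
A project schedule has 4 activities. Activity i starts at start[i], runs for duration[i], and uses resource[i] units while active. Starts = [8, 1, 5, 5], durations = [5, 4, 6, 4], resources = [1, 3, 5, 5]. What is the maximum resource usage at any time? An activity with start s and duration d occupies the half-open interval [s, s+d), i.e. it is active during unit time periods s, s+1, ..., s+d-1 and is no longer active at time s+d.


Each activity i is active on [start_i, start_i + duration_i).
Compute total resource usage per time slot:
  t=0: active resources = [], total = 0
  t=1: active resources = [3], total = 3
  t=2: active resources = [3], total = 3
  t=3: active resources = [3], total = 3
  t=4: active resources = [3], total = 3
  t=5: active resources = [5, 5], total = 10
  t=6: active resources = [5, 5], total = 10
  t=7: active resources = [5, 5], total = 10
  t=8: active resources = [1, 5, 5], total = 11
  t=9: active resources = [1, 5], total = 6
  t=10: active resources = [1, 5], total = 6
  t=11: active resources = [1], total = 1
  t=12: active resources = [1], total = 1
Peak resource demand = 11

11


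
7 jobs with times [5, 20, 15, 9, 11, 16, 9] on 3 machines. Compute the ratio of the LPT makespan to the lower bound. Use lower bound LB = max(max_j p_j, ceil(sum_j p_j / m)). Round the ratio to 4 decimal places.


LPT order: [20, 16, 15, 11, 9, 9, 5]
Machine loads after assignment: [29, 30, 26]
LPT makespan = 30
Lower bound = max(max_job, ceil(total/3)) = max(20, 29) = 29
Ratio = 30 / 29 = 1.0345

1.0345


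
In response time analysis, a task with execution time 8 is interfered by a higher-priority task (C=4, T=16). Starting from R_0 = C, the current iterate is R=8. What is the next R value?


R_next = C + ceil(R_prev / T_hp) * C_hp
ceil(8 / 16) = ceil(0.5) = 1
Interference = 1 * 4 = 4
R_next = 8 + 4 = 12

12


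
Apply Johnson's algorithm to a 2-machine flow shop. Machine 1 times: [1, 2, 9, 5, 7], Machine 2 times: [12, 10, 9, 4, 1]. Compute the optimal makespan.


Apply Johnson's rule:
  Group 1 (a <= b): [(1, 1, 12), (2, 2, 10), (3, 9, 9)]
  Group 2 (a > b): [(4, 5, 4), (5, 7, 1)]
Optimal job order: [1, 2, 3, 4, 5]
Schedule:
  Job 1: M1 done at 1, M2 done at 13
  Job 2: M1 done at 3, M2 done at 23
  Job 3: M1 done at 12, M2 done at 32
  Job 4: M1 done at 17, M2 done at 36
  Job 5: M1 done at 24, M2 done at 37
Makespan = 37

37


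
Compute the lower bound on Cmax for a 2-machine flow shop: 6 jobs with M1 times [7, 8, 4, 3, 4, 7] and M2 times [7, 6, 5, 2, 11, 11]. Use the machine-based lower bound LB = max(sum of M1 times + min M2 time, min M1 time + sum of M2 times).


LB1 = sum(M1 times) + min(M2 times) = 33 + 2 = 35
LB2 = min(M1 times) + sum(M2 times) = 3 + 42 = 45
Lower bound = max(LB1, LB2) = max(35, 45) = 45

45


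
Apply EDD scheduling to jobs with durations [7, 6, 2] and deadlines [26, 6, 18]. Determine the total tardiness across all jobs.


Sort by due date (EDD order): [(6, 6), (2, 18), (7, 26)]
Compute completion times and tardiness:
  Job 1: p=6, d=6, C=6, tardiness=max(0,6-6)=0
  Job 2: p=2, d=18, C=8, tardiness=max(0,8-18)=0
  Job 3: p=7, d=26, C=15, tardiness=max(0,15-26)=0
Total tardiness = 0

0


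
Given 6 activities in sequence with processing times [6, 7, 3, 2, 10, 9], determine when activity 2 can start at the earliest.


Activity 2 starts after activities 1 through 1 complete.
Predecessor durations: [6]
ES = 6 = 6

6


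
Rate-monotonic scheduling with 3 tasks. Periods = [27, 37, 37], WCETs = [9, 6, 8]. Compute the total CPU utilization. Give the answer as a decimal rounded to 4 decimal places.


Compute individual utilizations (exact fractions):
  Task 1: C/T = 9/27 = 1/3 (approx. 0.3333)
  Task 2: C/T = 6/37 (approx. 0.1622)
  Task 3: C/T = 8/37 (approx. 0.2162)
Total utilization U = 1/3 + 6/37 + 8/37 = 79/111
Rounded to 4 decimal places: U = 0.7117
RM (Liu & Layland) bound for 3 tasks = 0.779763; compare with U = 79/111 (approx. 0.711712)
U <= bound, so schedulable by RM sufficient condition.

0.7117


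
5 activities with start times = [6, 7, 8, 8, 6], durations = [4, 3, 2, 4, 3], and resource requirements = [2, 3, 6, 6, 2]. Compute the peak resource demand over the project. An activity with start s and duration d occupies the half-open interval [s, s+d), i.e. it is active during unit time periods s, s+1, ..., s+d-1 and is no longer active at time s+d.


Each activity i is active on [start_i, start_i + duration_i).
Compute total resource usage per time slot:
  t=0: active resources = [], total = 0
  t=1: active resources = [], total = 0
  t=2: active resources = [], total = 0
  t=3: active resources = [], total = 0
  t=4: active resources = [], total = 0
  t=5: active resources = [], total = 0
  t=6: active resources = [2, 2], total = 4
  t=7: active resources = [2, 3, 2], total = 7
  t=8: active resources = [2, 3, 6, 6, 2], total = 19
  t=9: active resources = [2, 3, 6, 6], total = 17
  t=10: active resources = [6], total = 6
  t=11: active resources = [6], total = 6
Peak resource demand = 19

19


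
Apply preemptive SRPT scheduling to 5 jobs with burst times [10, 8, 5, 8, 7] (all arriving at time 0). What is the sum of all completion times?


Since all jobs arrive at t=0, SRPT equals SPT ordering.
SPT order: [5, 7, 8, 8, 10]
Completion times:
  Job 1: p=5, C=5
  Job 2: p=7, C=12
  Job 3: p=8, C=20
  Job 4: p=8, C=28
  Job 5: p=10, C=38
Total completion time = 5 + 12 + 20 + 28 + 38 = 103

103


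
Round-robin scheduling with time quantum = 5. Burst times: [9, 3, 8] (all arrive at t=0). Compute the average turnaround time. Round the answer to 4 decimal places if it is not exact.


Time quantum = 5
Execution trace:
  J1 runs 5 units, time = 5
  J2 runs 3 units, time = 8
  J3 runs 5 units, time = 13
  J1 runs 4 units, time = 17
  J3 runs 3 units, time = 20
Finish times: [17, 8, 20]
Average turnaround = 45/3 = 15.0

15.0


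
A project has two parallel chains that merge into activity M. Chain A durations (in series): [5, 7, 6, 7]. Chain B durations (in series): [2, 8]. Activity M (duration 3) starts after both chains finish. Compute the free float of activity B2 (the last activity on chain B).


ES(B2) = sum of predecessors on chain B = 2
EF(B2) = ES + duration = 2 + 8 = 10
Successor of B2 is M. ES(M) = max(sum(A), sum(B)) = max(25, 10) = 25
Free float = ES(successor) - EF(current) = 25 - 10 = 15

15


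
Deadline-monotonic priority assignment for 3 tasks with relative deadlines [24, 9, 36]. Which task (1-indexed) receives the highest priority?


Sort tasks by relative deadline (ascending):
  Task 2: deadline = 9
  Task 1: deadline = 24
  Task 3: deadline = 36
Priority order (highest first): [2, 1, 3]
Highest priority task = 2

2


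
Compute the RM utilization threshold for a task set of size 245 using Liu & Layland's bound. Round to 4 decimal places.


Compute 2^(1/245) = 1.0028331781
Subtract 1: 1.0028331781 - 1 = 0.0028331781
Multiply by n: 245 * 0.0028331781 = 0.6941286345
Round to 4 dp: 0.6941

0.6941


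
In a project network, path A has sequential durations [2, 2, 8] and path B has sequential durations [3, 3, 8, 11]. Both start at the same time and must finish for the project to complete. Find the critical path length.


Path A total = 2 + 2 + 8 = 12
Path B total = 3 + 3 + 8 + 11 = 25
Critical path = longest path = max(12, 25) = 25

25


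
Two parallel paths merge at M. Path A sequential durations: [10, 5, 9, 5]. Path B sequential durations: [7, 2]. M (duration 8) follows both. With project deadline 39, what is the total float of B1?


Forward pass: ES(B1) = sum of predecessors on chain B = 0
EF = ES + duration = 0 + 7 = 7
Backward pass: LF(M) = deadline = 39; LS(M) = 39 - 8 = 31
LF(B1) = LS(M) - sum(successors on chain B) = 31 - 2 = 29
LS = LF - duration = 29 - 7 = 22
Total float = LS - ES = 22 - 0 = 22

22


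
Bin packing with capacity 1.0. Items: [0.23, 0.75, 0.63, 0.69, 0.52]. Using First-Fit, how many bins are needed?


Place items sequentially using First-Fit:
  Item 0.23 -> new Bin 1
  Item 0.75 -> Bin 1 (now 0.98)
  Item 0.63 -> new Bin 2
  Item 0.69 -> new Bin 3
  Item 0.52 -> new Bin 4
Total bins used = 4

4


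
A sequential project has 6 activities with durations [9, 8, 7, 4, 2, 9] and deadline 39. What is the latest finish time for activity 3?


LF(activity 3) = deadline - sum of successor durations
Successors: activities 4 through 6 with durations [4, 2, 9]
Sum of successor durations = 15
LF = 39 - 15 = 24

24


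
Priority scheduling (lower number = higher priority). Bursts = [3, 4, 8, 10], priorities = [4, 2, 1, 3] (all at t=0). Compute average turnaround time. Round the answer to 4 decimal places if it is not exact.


Sort by priority (ascending = highest first):
Order: [(1, 8), (2, 4), (3, 10), (4, 3)]
Completion times:
  Priority 1, burst=8, C=8
  Priority 2, burst=4, C=12
  Priority 3, burst=10, C=22
  Priority 4, burst=3, C=25
Average turnaround = 67/4 = 16.75

16.75


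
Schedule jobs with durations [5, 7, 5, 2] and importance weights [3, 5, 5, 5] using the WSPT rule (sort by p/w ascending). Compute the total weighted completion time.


Compute p/w ratios and sort ascending (WSPT): [(2, 5), (5, 5), (7, 5), (5, 3)]
Compute weighted completion times:
  Job (p=2,w=5): C=2, w*C=5*2=10
  Job (p=5,w=5): C=7, w*C=5*7=35
  Job (p=7,w=5): C=14, w*C=5*14=70
  Job (p=5,w=3): C=19, w*C=3*19=57
Total weighted completion time = 172

172


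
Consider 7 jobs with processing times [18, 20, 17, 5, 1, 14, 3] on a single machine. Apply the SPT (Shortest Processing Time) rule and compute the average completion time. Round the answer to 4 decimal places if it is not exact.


Sort jobs by processing time (SPT order): [1, 3, 5, 14, 17, 18, 20]
Compute completion times sequentially:
  Job 1: processing = 1, completes at 1
  Job 2: processing = 3, completes at 4
  Job 3: processing = 5, completes at 9
  Job 4: processing = 14, completes at 23
  Job 5: processing = 17, completes at 40
  Job 6: processing = 18, completes at 58
  Job 7: processing = 20, completes at 78
Sum of completion times = 213
Average completion time = 213/7 = 30.4286

30.4286


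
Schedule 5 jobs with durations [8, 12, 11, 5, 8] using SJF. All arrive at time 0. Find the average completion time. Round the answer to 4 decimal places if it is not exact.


SJF order (ascending): [5, 8, 8, 11, 12]
Completion times:
  Job 1: burst=5, C=5
  Job 2: burst=8, C=13
  Job 3: burst=8, C=21
  Job 4: burst=11, C=32
  Job 5: burst=12, C=44
Average completion = 115/5 = 23.0

23.0


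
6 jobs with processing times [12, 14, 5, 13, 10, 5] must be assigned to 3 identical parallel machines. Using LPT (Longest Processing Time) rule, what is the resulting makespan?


Sort jobs in decreasing order (LPT): [14, 13, 12, 10, 5, 5]
Assign each job to the least loaded machine:
  Machine 1: jobs [14, 5], load = 19
  Machine 2: jobs [13, 5], load = 18
  Machine 3: jobs [12, 10], load = 22
Makespan = max load = 22

22


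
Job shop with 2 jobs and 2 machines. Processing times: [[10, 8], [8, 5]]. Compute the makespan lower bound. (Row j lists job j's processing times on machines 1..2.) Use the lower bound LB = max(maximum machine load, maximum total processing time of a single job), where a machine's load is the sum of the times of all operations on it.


Machine loads:
  Machine 1: 10 + 8 = 18
  Machine 2: 8 + 5 = 13
Max machine load = 18
Job totals:
  Job 1: 18
  Job 2: 13
Max job total = 18
Lower bound = max(18, 18) = 18

18


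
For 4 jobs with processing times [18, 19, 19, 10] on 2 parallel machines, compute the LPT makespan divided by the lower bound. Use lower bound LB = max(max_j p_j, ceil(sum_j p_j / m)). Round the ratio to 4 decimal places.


LPT order: [19, 19, 18, 10]
Machine loads after assignment: [37, 29]
LPT makespan = 37
Lower bound = max(max_job, ceil(total/2)) = max(19, 33) = 33
Ratio = 37 / 33 = 1.1212

1.1212


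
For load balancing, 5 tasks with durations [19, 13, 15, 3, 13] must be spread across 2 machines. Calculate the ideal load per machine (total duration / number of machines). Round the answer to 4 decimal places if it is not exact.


Total processing time = 19 + 13 + 15 + 3 + 13 = 63
Number of machines = 2
Ideal balanced load = 63 / 2 = 31.5

31.5


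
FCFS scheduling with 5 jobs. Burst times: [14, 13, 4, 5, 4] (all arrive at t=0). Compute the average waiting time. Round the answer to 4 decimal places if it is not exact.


FCFS order (as given): [14, 13, 4, 5, 4]
Waiting times:
  Job 1: wait = 0
  Job 2: wait = 14
  Job 3: wait = 27
  Job 4: wait = 31
  Job 5: wait = 36
Sum of waiting times = 108
Average waiting time = 108/5 = 21.6

21.6


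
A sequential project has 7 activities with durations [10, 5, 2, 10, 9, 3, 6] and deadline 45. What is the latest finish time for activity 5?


LF(activity 5) = deadline - sum of successor durations
Successors: activities 6 through 7 with durations [3, 6]
Sum of successor durations = 9
LF = 45 - 9 = 36

36


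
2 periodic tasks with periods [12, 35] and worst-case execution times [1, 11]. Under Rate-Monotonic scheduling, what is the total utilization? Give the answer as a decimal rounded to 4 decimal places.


Compute individual utilizations (exact fractions):
  Task 1: C/T = 1/12 (approx. 0.0833)
  Task 2: C/T = 11/35 (approx. 0.3143)
Total utilization U = 1/12 + 11/35 = 167/420
Rounded to 4 decimal places: U = 0.3976
RM (Liu & Layland) bound for 2 tasks = 0.828427; compare with U = 167/420 (approx. 0.397619)
U <= bound, so schedulable by RM sufficient condition.

0.3976
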